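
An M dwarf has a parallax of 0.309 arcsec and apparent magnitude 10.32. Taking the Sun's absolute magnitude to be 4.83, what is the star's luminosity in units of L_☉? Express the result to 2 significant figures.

L/L_☉ ≈ 6.7×10^-4

d = 1/p = 1/0.309″ = 3.236 pc
M = m − 5 log₁₀ d + 5 = 10.32 − 5·0.5100 + 5 = 12.770
M − M_☉ = 12.770 − 4.83 = 7.940
L/L_☉ = 10^(−0.4 × 7.940) = 6.669×10^-4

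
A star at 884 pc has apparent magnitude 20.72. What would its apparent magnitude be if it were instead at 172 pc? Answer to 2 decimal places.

m ≈ 17.17

Flux ∝ 1/d², so Δm = 5 log₁₀(d₂/d₁) = 5 log₁₀(172/884) = -3.555
m₂ = m₁ + Δm = 20.72 + (-3.555) = 17.165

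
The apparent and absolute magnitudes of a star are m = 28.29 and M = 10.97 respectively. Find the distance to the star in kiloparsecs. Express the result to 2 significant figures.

Distance modulus: m − M = 28.29 − (10.97) = 17.320
m − M = 5 log₁₀ d − 5
log₁₀ d = (m − M)/5 + 1 = 4.4640
d = 10^4.4640 = 29110 pc
= 29.11 kpc

d ≈ 29 kpc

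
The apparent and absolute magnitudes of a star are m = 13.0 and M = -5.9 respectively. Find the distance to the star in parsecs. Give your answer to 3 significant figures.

d ≈ 60300 pc

μ = m − M = 18.900
m − M = 5 log₁₀ d − 5
log₁₀ d = (m − M)/5 + 1 = 4.7800
d = 10^4.7800 = 60260 pc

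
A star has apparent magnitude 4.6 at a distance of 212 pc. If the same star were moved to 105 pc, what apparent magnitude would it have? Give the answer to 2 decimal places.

m ≈ 3.07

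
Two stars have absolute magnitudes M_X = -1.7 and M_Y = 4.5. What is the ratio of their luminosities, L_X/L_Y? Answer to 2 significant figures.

ΔM = M_X − M_Y = -6.2
L_X/L_Y = 10^(−0.4 ΔM) = 10^2.480 = 302.0

L_X/L_Y ≈ 300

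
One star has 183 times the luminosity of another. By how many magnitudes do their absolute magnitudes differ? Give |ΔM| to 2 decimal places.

|ΔM| ≈ 5.66

Pogson: ΔM = −2.5 log₁₀(ratio) = −2.5 log₁₀(183) = −2.5 × 2.2625 = -5.656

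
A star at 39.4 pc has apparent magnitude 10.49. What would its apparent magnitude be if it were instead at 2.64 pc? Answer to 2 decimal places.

Flux ∝ 1/d², so Δm = 5 log₁₀(d₂/d₁) = 5 log₁₀(2.64/39.4) = -5.869
m₂ = m₁ + Δm = 10.49 + (-5.869) = 4.621

m ≈ 4.62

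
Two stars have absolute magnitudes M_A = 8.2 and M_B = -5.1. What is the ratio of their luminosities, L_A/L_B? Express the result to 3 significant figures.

ΔM = M_A − M_B = 13.3
L_A/L_B = 10^(−0.4 ΔM) = 10^-5.320 = 4.786×10^-6

L_A/L_B ≈ 4.79×10^-6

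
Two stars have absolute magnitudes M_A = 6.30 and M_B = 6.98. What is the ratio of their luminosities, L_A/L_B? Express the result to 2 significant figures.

ΔM = M_A − M_B = -0.68
L_A/L_B = 10^(−0.4 ΔM) = 10^0.272 = 1.871

L_A/L_B ≈ 1.9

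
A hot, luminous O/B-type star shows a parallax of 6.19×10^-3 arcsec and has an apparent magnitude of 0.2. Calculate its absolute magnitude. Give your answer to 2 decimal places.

d = 1/p = 1/6.19×10^-3″ = 161.6 pc
5 log₁₀(d/10 pc) = 5 log₁₀(161.6) − 5 = 6.042
M = m − 5 log₁₀(d/10) = 0.2 − 6.042 = -5.842

M ≈ -5.84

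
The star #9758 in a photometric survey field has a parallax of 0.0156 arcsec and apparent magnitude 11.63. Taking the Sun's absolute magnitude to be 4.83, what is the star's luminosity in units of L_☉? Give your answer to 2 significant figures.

d = 1/p = 1/0.0156″ = 64.10 pc
M = m − 5 log₁₀ d + 5 = 11.63 − 5·1.8069 + 5 = 7.596
M − M_☉ = 7.596 − 4.83 = 2.766
L/L_☉ = 10^(−0.4 × 2.766) = 0.07830

L/L_☉ ≈ 0.078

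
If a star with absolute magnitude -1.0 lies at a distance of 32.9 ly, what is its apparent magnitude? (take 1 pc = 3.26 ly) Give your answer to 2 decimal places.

d = 32.9 ly / 3.26 = 10.09 pc
m = M + 5 log₁₀ d − 5 = -1.0 + 5·1.0040 − 5 = -0.980

m ≈ -0.98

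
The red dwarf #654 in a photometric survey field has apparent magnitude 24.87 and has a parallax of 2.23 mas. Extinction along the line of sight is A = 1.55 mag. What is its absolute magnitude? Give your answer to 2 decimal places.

p = 2.23 mas = 2.23×10^-3″ → d = 1/p = 448.4 pc
5 log₁₀(d/10 pc) = 5 log₁₀(448.4) − 5 = 8.258
M = m − 5 log₁₀(d/10) − A = 24.87 − 8.258 − 1.55 = 15.062

M ≈ 15.06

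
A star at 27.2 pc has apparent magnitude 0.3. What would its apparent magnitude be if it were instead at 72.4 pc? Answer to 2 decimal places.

m ≈ 2.43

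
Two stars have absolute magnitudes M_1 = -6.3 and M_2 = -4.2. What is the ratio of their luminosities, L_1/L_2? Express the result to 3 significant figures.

ΔM = M_1 − M_2 = -2.1
L_1/L_2 = 10^(−0.4 ΔM) = 10^0.840 = 6.918

L_1/L_2 ≈ 6.92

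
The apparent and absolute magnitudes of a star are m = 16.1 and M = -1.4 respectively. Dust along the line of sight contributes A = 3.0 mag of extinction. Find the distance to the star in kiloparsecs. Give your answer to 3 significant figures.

m − M = 5 log₁₀(d/10 pc) + A  ⇒  16.1 − (-1.4) − 3.0 = 5 log₁₀(d/10)
14.500 = 5 log₁₀(d/10)
log₁₀ d = (m − M − A)/5 + 1 = 3.9000
d = 10^3.9000 = 7943 pc
= 7.943 kpc

d ≈ 7.94 kpc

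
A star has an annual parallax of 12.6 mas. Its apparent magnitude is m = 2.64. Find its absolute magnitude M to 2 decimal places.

M ≈ -1.86

p = 12.6 mas = 0.0126″ → d = 1/p = 79.37 pc
5 log₁₀(d/10 pc) = 5 log₁₀(79.37) − 5 = 4.498
M = m − 5 log₁₀(d/10) = 2.64 − 4.498 = -1.858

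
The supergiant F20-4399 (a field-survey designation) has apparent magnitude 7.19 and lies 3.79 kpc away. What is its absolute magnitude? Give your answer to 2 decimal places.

M ≈ -5.70

d = 3.79 kpc = 3790 pc
5 log₁₀(d/10 pc) = 5 log₁₀(3790) − 5 = 12.893
M = m − 5 log₁₀(d/10) = 7.19 − 12.893 = -5.703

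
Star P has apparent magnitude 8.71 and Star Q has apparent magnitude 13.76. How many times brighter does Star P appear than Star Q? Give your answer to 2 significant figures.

100

Magnitude difference = -5.05
Flux ratio = 10^(−0.4 Δm) = 10^(−0.4 × -5.05) = 10^2.020 = 104.7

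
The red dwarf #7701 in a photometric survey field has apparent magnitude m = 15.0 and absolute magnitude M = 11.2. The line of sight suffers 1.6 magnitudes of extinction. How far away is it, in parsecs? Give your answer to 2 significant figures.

d ≈ 28 pc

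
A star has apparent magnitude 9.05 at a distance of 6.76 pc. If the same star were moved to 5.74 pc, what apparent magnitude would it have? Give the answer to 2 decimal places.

Flux ∝ 1/d², so Δm = 5 log₁₀(d₂/d₁) = 5 log₁₀(5.74/6.76) = -0.355
m₂ = m₁ + Δm = 9.05 + (-0.355) = 8.695

m ≈ 8.69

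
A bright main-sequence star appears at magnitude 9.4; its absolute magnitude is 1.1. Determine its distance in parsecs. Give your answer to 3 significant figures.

d ≈ 457 pc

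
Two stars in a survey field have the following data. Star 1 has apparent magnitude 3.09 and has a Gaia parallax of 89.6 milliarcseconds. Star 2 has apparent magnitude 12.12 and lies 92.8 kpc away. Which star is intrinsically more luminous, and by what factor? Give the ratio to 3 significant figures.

Star 2 is more luminous, by a factor of 16900.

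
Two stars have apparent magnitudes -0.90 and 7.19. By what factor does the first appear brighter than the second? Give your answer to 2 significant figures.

1700

Magnitude difference = -8.09
Flux ratio = 10^(−0.4 Δm) = 10^(−0.4 × -8.09) = 10^3.236 = 1722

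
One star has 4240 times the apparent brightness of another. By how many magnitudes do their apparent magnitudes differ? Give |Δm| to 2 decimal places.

|Δm| ≈ 9.07

Pogson: Δm = −2.5 log₁₀(ratio) = −2.5 log₁₀(4240) = −2.5 × 3.6274 = -9.068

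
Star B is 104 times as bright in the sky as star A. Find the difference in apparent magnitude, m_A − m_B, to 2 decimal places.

m_A − m_B ≈ 5.04

Pogson: Δm = −2.5 log₁₀(ratio) = −2.5 log₁₀(104) = −2.5 × 2.0170 = -5.043
Star B is brighter so has the smaller magnitude: m_A − m_B is positive.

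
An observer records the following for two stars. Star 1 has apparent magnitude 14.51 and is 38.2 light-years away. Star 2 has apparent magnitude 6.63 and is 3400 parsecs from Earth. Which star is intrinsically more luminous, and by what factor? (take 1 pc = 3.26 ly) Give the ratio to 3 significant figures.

Star 1: d = 38.2 ly / 3.26 = 11.72 pc
Star 1: M = m − 5 log₁₀ d + 5 = 14.51 − 5·1.0688 + 5 = 14.166
Star 2: M = m − 5 log₁₀ d + 5 = 6.63 − 5·3.5315 + 5 = -6.027
ΔM = M_1 − M_2 = 14.166 − (-6.027) = 20.193; smaller M is more luminous → Star 2.
L ratio = 10^(0.4 |ΔM|) = 10^8.077 = 1.195×10^8

Star 2 is more luminous, by a factor of 1.19×10^8.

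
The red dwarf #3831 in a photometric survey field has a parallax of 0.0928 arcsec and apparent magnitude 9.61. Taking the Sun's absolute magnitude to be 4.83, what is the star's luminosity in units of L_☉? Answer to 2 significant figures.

L/L_☉ ≈ 0.014

d = 1/p = 1/0.0928″ = 10.78 pc
M = m − 5 log₁₀ d + 5 = 9.61 − 5·1.0325 + 5 = 9.448
M − M_☉ = 9.448 − 4.83 = 4.618
L/L_☉ = 10^(−0.4 × 4.618) = 0.01422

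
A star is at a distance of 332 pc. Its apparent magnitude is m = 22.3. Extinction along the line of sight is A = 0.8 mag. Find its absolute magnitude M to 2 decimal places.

5 log₁₀(d/10 pc) = 5 log₁₀(332.0) − 5 = 7.606
M = m − 5 log₁₀(d/10) − A = 22.3 − 7.606 − 0.8 = 13.894

M ≈ 13.89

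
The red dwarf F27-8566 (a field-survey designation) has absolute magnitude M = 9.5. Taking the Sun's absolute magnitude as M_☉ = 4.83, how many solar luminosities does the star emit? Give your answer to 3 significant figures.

M − M_☉ = 9.5 − 4.83 = 4.670
L/L_☉ = 10^(−0.4 (M − M_☉)) = 10^-1.868 = 0.01355

L/L_☉ ≈ 0.0136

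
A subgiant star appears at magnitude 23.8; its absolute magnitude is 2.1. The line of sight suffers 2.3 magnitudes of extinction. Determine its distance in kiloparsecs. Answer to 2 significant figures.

d ≈ 76 kpc

m − M = 5 log₁₀(d/10 pc) + A  ⇒  23.8 − (2.1) − 2.3 = 5 log₁₀(d/10)
19.400 = 5 log₁₀(d/10)
log₁₀ d = (m − M − A)/5 + 1 = 4.8800
d = 10^4.8800 = 75860 pc
= 75.86 kpc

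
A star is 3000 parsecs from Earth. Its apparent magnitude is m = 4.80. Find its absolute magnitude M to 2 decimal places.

M ≈ -7.59

5 log₁₀(d/10 pc) = 5 log₁₀(3000) − 5 = 12.386
M = m − 5 log₁₀(d/10) = 4.80 − 12.386 = -7.586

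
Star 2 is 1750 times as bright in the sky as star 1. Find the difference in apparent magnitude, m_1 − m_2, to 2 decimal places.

m_1 − m_2 ≈ 8.11

Pogson: Δm = −2.5 log₁₀(ratio) = −2.5 log₁₀(1750) = −2.5 × 3.2430 = -8.108
Star 2 is brighter so has the smaller magnitude: m_1 − m_2 is positive.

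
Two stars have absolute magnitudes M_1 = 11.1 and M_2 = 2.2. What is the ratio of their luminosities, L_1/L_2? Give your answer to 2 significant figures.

ΔM = M_1 − M_2 = 8.9
L_1/L_2 = 10^(−0.4 ΔM) = 10^-3.560 = 2.754×10^-4

L_1/L_2 ≈ 2.8×10^-4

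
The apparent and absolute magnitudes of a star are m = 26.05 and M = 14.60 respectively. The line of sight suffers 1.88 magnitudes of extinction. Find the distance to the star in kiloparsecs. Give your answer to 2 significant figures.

m − M = 5 log₁₀(d/10 pc) + A  ⇒  26.05 − (14.60) − 1.88 = 5 log₁₀(d/10)
9.570 = 5 log₁₀(d/10)
log₁₀ d = (m − M − A)/5 + 1 = 2.9140
d = 10^2.9140 = 820.4 pc
= 0.8204 kpc

d ≈ 0.82 kpc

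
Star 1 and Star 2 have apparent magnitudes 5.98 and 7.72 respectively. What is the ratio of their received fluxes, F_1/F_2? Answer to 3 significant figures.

F_1/F_2 ≈ 4.97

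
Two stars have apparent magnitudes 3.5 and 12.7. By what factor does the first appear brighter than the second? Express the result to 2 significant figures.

4800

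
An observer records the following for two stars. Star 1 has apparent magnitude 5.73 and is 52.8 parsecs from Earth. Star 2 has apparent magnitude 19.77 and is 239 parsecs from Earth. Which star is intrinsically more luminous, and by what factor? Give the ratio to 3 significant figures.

Star 1 is more luminous, by a factor of 20200.

Star 1: M = m − 5 log₁₀ d + 5 = 5.73 − 5·1.7226 + 5 = 2.117
Star 2: M = m − 5 log₁₀ d + 5 = 19.77 − 5·2.3784 + 5 = 12.878
ΔM = M_1 − M_2 = 2.117 − (12.878) = -10.761; smaller M is more luminous → Star 1.
L ratio = 10^(0.4 |ΔM|) = 10^4.304 = 20160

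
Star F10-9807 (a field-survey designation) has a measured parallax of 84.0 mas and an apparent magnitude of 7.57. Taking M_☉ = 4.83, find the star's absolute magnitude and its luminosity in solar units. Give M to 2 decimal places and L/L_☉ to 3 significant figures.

d = 1/p = 1000/84.0 mas = 11.90 pc
M = m − 5 log₁₀ d + 5 = 7.57 − 5·1.0757 + 5 = 7.191
M − M_☉ = 7.191 − 4.83 = 2.361
L/L_☉ = 10^(−0.4 × 2.361) = 0.1136

M ≈ 7.19; L/L_☉ ≈ 0.114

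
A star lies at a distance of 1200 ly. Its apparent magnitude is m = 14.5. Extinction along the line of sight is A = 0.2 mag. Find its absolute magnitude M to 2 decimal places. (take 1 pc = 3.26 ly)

M ≈ 6.47

d = 1200 ly / 3.26 = 368.1 pc
5 log₁₀(d/10 pc) = 5 log₁₀(368.1) − 5 = 7.830
M = m − 5 log₁₀(d/10) − A = 14.5 − 7.830 − 0.2 = 6.470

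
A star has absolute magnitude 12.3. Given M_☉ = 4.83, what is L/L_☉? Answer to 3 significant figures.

L/L_☉ ≈ 1.03×10^-3

M − M_☉ = 12.3 − 4.83 = 7.470
L/L_☉ = 10^(−0.4 (M − M_☉)) = 10^-2.988 = 1.028×10^-3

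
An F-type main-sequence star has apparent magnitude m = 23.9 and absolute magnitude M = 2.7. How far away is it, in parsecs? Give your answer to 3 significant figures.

Distance modulus: m − M = 23.9 − (2.7) = 21.200
m − M = 5 log₁₀ d − 5
log₁₀ d = (m − M)/5 + 1 = 5.2400
d = 10^5.2400 = 173800 pc

d ≈ 174000 pc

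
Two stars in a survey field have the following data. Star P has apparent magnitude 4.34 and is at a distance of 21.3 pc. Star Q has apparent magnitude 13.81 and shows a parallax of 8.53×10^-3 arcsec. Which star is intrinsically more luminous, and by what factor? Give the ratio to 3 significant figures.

Star P is more luminous, by a factor of 203.

Star P: M = m − 5 log₁₀ d + 5 = 4.34 − 5·1.3284 + 5 = 2.698
Star Q: d = 1/p = 1/8.53×10^-3″ = 117.2 pc
Star Q: M = m − 5 log₁₀ d + 5 = 13.81 − 5·2.0691 + 5 = 8.465
ΔM = M_P − M_Q = 2.698 − (8.465) = -5.767; smaller M is more luminous → Star P.
L ratio = 10^(0.4 |ΔM|) = 10^2.307 = 202.6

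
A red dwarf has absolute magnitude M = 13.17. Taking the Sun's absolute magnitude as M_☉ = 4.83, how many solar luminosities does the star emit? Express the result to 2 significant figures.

M − M_☉ = 13.17 − 4.83 = 8.340
L/L_☉ = 10^(−0.4 (M − M_☉)) = 10^-3.336 = 4.613×10^-4

L/L_☉ ≈ 4.6×10^-4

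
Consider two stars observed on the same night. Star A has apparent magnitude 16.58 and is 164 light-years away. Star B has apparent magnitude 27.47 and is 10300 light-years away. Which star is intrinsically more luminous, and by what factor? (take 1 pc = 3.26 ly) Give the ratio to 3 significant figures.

Star A is more luminous, by a factor of 5.75.

Star A: d = 164 ly / 3.26 = 50.31 pc
Star A: M = m − 5 log₁₀ d + 5 = 16.58 − 5·1.7016 + 5 = 13.072
Star B: d = 10300 ly / 3.26 = 3160 pc
Star B: M = m − 5 log₁₀ d + 5 = 27.47 − 5·3.4996 + 5 = 14.972
ΔM = M_A − M_B = 13.072 − (14.972) = -1.900; smaller M is more luminous → Star A.
L ratio = 10^(0.4 |ΔM|) = 10^0.760 = 5.755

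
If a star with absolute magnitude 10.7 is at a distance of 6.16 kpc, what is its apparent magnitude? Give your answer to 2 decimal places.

m ≈ 24.65

d = 6.16 kpc = 6160 pc
m = M + 5 log₁₀ d − 5 = 10.7 + 5·3.7896 − 5 = 24.648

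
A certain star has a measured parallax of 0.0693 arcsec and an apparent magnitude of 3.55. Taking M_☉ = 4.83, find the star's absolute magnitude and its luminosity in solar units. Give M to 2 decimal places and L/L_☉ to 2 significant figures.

M ≈ 2.75; L/L_☉ ≈ 6.8

d = 1/p = 1/0.0693″ = 14.43 pc
M = m − 5 log₁₀ d + 5 = 3.55 − 5·1.1593 + 5 = 2.754
M − M_☉ = 2.754 − 4.83 = -2.076
L/L_☉ = 10^(−0.4 × -2.076) = 6.769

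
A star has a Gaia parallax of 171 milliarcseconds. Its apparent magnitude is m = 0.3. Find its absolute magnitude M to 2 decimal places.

M ≈ 1.46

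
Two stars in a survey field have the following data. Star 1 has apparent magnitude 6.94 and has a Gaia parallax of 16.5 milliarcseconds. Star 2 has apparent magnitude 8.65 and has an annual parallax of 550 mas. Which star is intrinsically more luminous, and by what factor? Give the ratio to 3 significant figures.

Star 1 is more luminous, by a factor of 5370.

Star 1: p = 16.5 mas = 0.0165″ → d = 1/p = 60.61 pc
Star 1: M = m − 5 log₁₀ d + 5 = 6.94 − 5·1.7825 + 5 = 3.027
Star 2: p = 550 mas = 0.550″ → d = 1/p = 1.818 pc
Star 2: M = m − 5 log₁₀ d + 5 = 8.65 − 5·0.2596 + 5 = 12.352
ΔM = M_1 − M_2 = 3.027 − (12.352) = -9.324; smaller M is more luminous → Star 1.
L ratio = 10^(0.4 |ΔM|) = 10^3.730 = 5367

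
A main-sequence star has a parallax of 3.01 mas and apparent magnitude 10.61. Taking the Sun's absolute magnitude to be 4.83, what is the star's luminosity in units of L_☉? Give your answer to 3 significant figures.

L/L_☉ ≈ 5.38

d = 1/p = 1000/3.01 mas = 332.2 pc
M = m − 5 log₁₀ d + 5 = 10.61 − 5·2.5214 + 5 = 3.003
M − M_☉ = 3.003 − 4.83 = -1.827
L/L_☉ = 10^(−0.4 × -1.827) = 5.381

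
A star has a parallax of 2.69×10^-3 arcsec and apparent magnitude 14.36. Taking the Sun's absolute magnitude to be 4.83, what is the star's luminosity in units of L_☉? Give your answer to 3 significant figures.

d = 1/p = 1/2.69×10^-3″ = 371.7 pc
M = m − 5 log₁₀ d + 5 = 14.36 − 5·2.5702 + 5 = 6.509
M − M_☉ = 6.509 − 4.83 = 1.679
L/L_☉ = 10^(−0.4 × 1.679) = 0.2131

L/L_☉ ≈ 0.213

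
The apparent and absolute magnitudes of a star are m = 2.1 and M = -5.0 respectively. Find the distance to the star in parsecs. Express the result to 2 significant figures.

μ = m − M = 7.100
m − M = 5 log₁₀ d − 5
log₁₀ d = (m − M)/5 + 1 = 2.4200
d = 10^2.4200 = 263.0 pc

d ≈ 260 pc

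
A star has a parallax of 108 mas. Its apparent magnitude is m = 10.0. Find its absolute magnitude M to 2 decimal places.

p = 108 mas = 0.108″ → d = 1/p = 9.259 pc
5 log₁₀(d/10 pc) = 5 log₁₀(9.259) − 5 = -0.167
M = m − 5 log₁₀(d/10) = 10.0 + 0.167 = 10.167

M ≈ 10.17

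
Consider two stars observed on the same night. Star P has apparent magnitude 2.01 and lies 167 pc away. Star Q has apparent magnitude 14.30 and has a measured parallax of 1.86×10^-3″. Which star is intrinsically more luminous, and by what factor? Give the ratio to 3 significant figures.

Star P: M = m − 5 log₁₀ d + 5 = 2.01 − 5·2.2227 + 5 = -4.104
Star Q: d = 1/p = 1/1.86×10^-3″ = 537.6 pc
Star Q: M = m − 5 log₁₀ d + 5 = 14.30 − 5·2.7305 + 5 = 5.648
ΔM = M_P − M_Q = -4.104 − (5.648) = -9.751; smaller M is more luminous → Star P.
L ratio = 10^(0.4 |ΔM|) = 10^3.900 = 7952

Star P is more luminous, by a factor of 7950.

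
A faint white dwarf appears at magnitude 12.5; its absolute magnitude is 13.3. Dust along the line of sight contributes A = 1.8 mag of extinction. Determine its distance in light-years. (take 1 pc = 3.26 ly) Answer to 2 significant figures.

d ≈ 9.8 ly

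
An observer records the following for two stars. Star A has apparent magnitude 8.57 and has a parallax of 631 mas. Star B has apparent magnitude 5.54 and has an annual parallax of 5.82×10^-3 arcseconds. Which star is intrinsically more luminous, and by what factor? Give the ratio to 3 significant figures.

Star A: p = 631 mas = 0.631″ → d = 1/p = 1.585 pc
Star A: M = m − 5 log₁₀ d + 5 = 8.57 − 5·0.2000 + 5 = 12.570
Star B: d = 1/p = 1/5.82×10^-3″ = 171.8 pc
Star B: M = m − 5 log₁₀ d + 5 = 5.54 − 5·2.2351 + 5 = -0.635
ΔM = M_A − M_B = 12.570 − (-0.635) = 13.206; smaller M is more luminous → Star B.
L ratio = 10^(0.4 |ΔM|) = 10^5.282 = 191500

Star B is more luminous, by a factor of 192000.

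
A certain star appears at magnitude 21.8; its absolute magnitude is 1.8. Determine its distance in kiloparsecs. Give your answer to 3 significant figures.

Distance modulus: m − M = 21.8 − (1.8) = 20.000
m − M = 5 log₁₀ d − 5
log₁₀ d = (m − M)/5 + 1 = 5.0000
d = 10^5.0000 = 100000 pc
= 100.0 kpc

d ≈ 100 kpc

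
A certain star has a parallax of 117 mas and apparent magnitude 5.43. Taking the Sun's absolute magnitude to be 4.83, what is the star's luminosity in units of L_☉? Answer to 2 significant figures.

L/L_☉ ≈ 0.42

d = 1/p = 1000/117 mas = 8.547 pc
M = m − 5 log₁₀ d + 5 = 5.43 − 5·0.9318 + 5 = 5.771
M − M_☉ = 5.771 − 4.83 = 0.941
L/L_☉ = 10^(−0.4 × 0.941) = 0.4204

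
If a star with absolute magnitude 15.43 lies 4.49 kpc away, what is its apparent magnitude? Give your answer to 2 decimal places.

m ≈ 28.69

d = 4.49 kpc = 4490 pc
m = M + 5 log₁₀ d − 5 = 15.43 + 5·3.6522 − 5 = 28.691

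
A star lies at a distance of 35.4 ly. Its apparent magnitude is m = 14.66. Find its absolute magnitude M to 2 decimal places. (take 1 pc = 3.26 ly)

M ≈ 14.48

d = 35.4 ly / 3.26 = 10.86 pc
5 log₁₀(d/10 pc) = 5 log₁₀(10.86) − 5 = 0.179
M = m − 5 log₁₀(d/10) = 14.66 − 0.179 = 14.481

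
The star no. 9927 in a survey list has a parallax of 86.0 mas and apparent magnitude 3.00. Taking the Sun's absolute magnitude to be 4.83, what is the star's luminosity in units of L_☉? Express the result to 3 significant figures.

L/L_☉ ≈ 7.29

d = 1/p = 1000/86.0 mas = 11.63 pc
M = m − 5 log₁₀ d + 5 = 3.00 − 5·1.0655 + 5 = 2.672
M − M_☉ = 2.672 − 4.83 = -2.158
L/L_☉ = 10^(−0.4 × -2.158) = 7.295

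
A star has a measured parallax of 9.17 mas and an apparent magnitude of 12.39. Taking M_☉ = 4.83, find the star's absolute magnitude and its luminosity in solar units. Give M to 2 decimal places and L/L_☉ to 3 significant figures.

M ≈ 7.20; L/L_☉ ≈ 0.113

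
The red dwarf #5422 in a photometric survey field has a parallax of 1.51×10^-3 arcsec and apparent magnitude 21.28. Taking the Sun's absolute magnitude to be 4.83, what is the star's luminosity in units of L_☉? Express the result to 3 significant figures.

L/L_☉ ≈ 1.15×10^-3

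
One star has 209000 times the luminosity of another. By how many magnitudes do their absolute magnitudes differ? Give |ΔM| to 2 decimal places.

Pogson: ΔM = −2.5 log₁₀(ratio) = −2.5 log₁₀(209000) = −2.5 × 5.3201 = -13.300

|ΔM| ≈ 13.30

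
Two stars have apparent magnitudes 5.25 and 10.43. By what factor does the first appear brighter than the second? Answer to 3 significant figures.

118

Δm = 5.25 − (10.43) = -5.18
Flux ratio = 10^(−0.4 Δm) = 10^(−0.4 × -5.18) = 10^2.072 = 118.0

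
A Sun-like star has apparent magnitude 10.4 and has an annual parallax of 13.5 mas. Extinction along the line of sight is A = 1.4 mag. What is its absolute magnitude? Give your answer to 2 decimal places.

M ≈ 4.65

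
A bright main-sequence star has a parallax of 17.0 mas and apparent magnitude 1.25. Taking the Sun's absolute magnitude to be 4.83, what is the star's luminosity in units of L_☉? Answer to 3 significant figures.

L/L_☉ ≈ 936

d = 1/p = 1000/17.0 mas = 58.82 pc
M = m − 5 log₁₀ d + 5 = 1.25 − 5·1.7696 + 5 = -2.598
M − M_☉ = -2.598 − 4.83 = -7.428
L/L_☉ = 10^(−0.4 × -7.428) = 935.6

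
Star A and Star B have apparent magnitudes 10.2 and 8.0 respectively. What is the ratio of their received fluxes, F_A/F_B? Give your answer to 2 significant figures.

F_A/F_B ≈ 0.13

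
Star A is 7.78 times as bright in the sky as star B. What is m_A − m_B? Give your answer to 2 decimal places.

m_A − m_B ≈ -2.23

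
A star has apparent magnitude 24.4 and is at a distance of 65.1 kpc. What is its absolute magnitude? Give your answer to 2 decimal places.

M ≈ 5.33

d = 65.1 kpc = 65100 pc
5 log₁₀(d/10 pc) = 5 log₁₀(65100) − 5 = 19.068
M = m − 5 log₁₀(d/10) = 24.4 − 19.068 = 5.332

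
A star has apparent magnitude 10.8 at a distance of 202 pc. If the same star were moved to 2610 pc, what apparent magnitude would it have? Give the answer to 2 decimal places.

Flux ∝ 1/d², so Δm = 5 log₁₀(d₂/d₁) = 5 log₁₀(2610/202) = 5.556
m₂ = m₁ + Δm = 10.8 + (5.556) = 16.356

m ≈ 16.36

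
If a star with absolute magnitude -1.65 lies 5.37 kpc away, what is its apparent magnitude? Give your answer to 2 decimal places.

m ≈ 12.00

d = 5.37 kpc = 5370 pc
m = M + 5 log₁₀ d − 5 = -1.65 + 5·3.7300 − 5 = 12.000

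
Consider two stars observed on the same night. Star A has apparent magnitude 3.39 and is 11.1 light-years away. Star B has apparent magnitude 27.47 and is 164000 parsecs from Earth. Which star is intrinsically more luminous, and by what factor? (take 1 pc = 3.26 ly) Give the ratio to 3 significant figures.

Star A: d = 11.1 ly / 3.26 = 3.405 pc
Star A: M = m − 5 log₁₀ d + 5 = 3.39 − 5·0.5321 + 5 = 5.729
Star B: M = m − 5 log₁₀ d + 5 = 27.47 − 5·5.2148 + 5 = 6.396
ΔM = M_A − M_B = 5.729 − (6.396) = -0.666; smaller M is more luminous → Star A.
L ratio = 10^(0.4 |ΔM|) = 10^0.267 = 1.847

Star A is more luminous, by a factor of 1.85.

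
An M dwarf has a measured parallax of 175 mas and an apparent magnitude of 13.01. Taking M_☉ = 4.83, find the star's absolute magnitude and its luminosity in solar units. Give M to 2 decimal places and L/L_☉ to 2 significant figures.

M ≈ 14.23; L/L_☉ ≈ 1.7×10^-4

d = 1/p = 1000/175 mas = 5.714 pc
M = m − 5 log₁₀ d + 5 = 13.01 − 5·0.7570 + 5 = 14.225
M − M_☉ = 14.225 − 4.83 = 9.395
L/L_☉ = 10^(−0.4 × 9.395) = 1.746×10^-4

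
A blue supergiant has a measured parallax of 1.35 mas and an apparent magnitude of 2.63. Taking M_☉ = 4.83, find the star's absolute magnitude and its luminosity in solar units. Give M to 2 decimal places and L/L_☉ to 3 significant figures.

d = 1/p = 1000/1.35 mas = 740.7 pc
M = m − 5 log₁₀ d + 5 = 2.63 − 5·2.8697 + 5 = -6.718
M − M_☉ = -6.718 − 4.83 = -11.548
L/L_☉ = 10^(−0.4 × -11.548) = 41620

M ≈ -6.72; L/L_☉ ≈ 41600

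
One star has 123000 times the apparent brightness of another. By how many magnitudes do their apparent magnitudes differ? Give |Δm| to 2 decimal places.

Pogson: Δm = −2.5 log₁₀(ratio) = −2.5 log₁₀(123000) = −2.5 × 5.0899 = -12.725

|Δm| ≈ 12.72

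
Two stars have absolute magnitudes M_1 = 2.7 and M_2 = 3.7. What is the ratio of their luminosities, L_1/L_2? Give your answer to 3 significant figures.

ΔM = M_1 − M_2 = -1.0
L_1/L_2 = 10^(−0.4 ΔM) = 10^0.400 = 2.512

L_1/L_2 ≈ 2.51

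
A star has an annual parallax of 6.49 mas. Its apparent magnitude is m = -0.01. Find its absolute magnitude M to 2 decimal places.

M ≈ -5.95

p = 6.49 mas = 6.49×10^-3″ → d = 1/p = 154.1 pc
5 log₁₀(d/10 pc) = 5 log₁₀(154.1) − 5 = 5.939
M = m − 5 log₁₀(d/10) = -0.01 − 5.939 = -5.949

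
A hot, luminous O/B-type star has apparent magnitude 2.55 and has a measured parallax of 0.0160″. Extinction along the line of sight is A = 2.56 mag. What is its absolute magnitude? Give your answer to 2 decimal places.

M ≈ -3.99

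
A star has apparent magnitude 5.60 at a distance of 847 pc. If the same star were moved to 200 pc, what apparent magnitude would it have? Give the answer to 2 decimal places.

Flux ∝ 1/d², so Δm = 5 log₁₀(d₂/d₁) = 5 log₁₀(200/847) = -3.134
m₂ = m₁ + Δm = 5.60 + (-3.134) = 2.466

m ≈ 2.47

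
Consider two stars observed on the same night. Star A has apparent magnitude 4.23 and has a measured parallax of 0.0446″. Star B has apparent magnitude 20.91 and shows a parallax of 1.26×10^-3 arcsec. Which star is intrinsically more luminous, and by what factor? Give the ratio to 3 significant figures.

Star A is more luminous, by a factor of 3750.

Star A: d = 1/p = 1/0.0446″ = 22.42 pc
Star A: M = m − 5 log₁₀ d + 5 = 4.23 − 5·1.3507 + 5 = 2.477
Star B: d = 1/p = 1/1.26×10^-3″ = 793.7 pc
Star B: M = m − 5 log₁₀ d + 5 = 20.91 − 5·2.8996 + 5 = 11.412
ΔM = M_A − M_B = 2.477 − (11.412) = -8.935; smaller M is more luminous → Star A.
L ratio = 10^(0.4 |ΔM|) = 10^3.574 = 3750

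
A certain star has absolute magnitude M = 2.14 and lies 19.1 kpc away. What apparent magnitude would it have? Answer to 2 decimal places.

m ≈ 18.55

d = 19.1 kpc = 19100 pc
m = M + 5 log₁₀ d − 5 = 2.14 + 5·4.2810 − 5 = 18.545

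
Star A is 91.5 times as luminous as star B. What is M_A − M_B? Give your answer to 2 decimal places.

M_A − M_B ≈ -4.90

Pogson: ΔM = −2.5 log₁₀(ratio) = −2.5 log₁₀(91.5) = −2.5 × 1.9614 = -4.904
Star A is brighter, so it has the smaller magnitude: the difference is negative.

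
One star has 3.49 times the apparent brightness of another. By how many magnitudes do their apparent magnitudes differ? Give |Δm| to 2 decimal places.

|Δm| ≈ 1.36

Pogson: Δm = −2.5 log₁₀(ratio) = −2.5 log₁₀(3.49) = −2.5 × 0.5428 = -1.357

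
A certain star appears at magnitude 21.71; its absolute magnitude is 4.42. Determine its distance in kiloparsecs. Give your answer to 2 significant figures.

μ = m − M = 17.290
m − M = 5 log₁₀ d − 5
log₁₀ d = (m − M)/5 + 1 = 4.4580
d = 10^4.4580 = 28710 pc
= 28.71 kpc

d ≈ 29 kpc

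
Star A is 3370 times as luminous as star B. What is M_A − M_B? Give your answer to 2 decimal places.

M_A − M_B ≈ -8.82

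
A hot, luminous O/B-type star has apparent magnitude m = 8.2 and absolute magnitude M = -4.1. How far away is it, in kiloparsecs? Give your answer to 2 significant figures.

Distance modulus: m − M = 8.2 − (-4.1) = 12.300
m − M = 5 log₁₀ d − 5
log₁₀ d = (m − M)/5 + 1 = 3.4600
d = 10^3.4600 = 2884 pc
= 2.884 kpc

d ≈ 2.9 kpc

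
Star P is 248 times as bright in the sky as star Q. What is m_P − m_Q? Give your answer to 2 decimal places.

m_P − m_Q ≈ -5.99

Pogson: Δm = −2.5 log₁₀(ratio) = −2.5 log₁₀(248) = −2.5 × 2.3945 = -5.986
Star P is brighter, so it has the smaller magnitude: the difference is negative.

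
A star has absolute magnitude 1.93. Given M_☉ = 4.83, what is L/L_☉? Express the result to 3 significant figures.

L/L_☉ ≈ 14.5

M − M_☉ = 1.93 − 4.83 = -2.900
L/L_☉ = 10^(−0.4 (M − M_☉)) = 10^1.160 = 14.45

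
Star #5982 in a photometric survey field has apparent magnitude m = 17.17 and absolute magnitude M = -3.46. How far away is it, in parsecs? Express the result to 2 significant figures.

Distance modulus: m − M = 17.17 − (-3.46) = 20.630
m − M = 5 log₁₀ d − 5
log₁₀ d = (m − M)/5 + 1 = 5.1260
d = 10^5.1260 = 133700 pc

d ≈ 130000 pc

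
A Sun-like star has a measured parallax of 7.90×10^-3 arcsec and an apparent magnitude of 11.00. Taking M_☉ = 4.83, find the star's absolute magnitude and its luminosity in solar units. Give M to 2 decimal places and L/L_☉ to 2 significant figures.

d = 1/p = 1/7.90×10^-3″ = 126.6 pc
M = m − 5 log₁₀ d + 5 = 11.00 − 5·2.1024 + 5 = 5.488
M − M_☉ = 5.488 − 4.83 = 0.658
L/L_☉ = 10^(−0.4 × 0.658) = 0.5454

M ≈ 5.49; L/L_☉ ≈ 0.55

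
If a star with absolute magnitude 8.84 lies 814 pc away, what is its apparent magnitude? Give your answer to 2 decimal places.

m ≈ 18.39

m = M + 5 log₁₀ d − 5 = 8.84 + 5·2.9106 − 5 = 18.393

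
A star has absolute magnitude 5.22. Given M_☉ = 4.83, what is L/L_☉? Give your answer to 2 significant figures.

L/L_☉ ≈ 0.70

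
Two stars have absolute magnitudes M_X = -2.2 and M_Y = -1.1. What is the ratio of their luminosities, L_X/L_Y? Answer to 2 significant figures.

L_X/L_Y ≈ 2.8

ΔM = M_X − M_Y = -1.1
L_X/L_Y = 10^(−0.4 ΔM) = 10^0.440 = 2.754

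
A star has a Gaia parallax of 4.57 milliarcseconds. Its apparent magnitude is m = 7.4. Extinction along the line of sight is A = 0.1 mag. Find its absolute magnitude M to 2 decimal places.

M ≈ 0.60

p = 4.57 mas = 4.57×10^-3″ → d = 1/p = 218.8 pc
5 log₁₀(d/10 pc) = 5 log₁₀(218.8) − 5 = 6.700
M = m − 5 log₁₀(d/10) − A = 7.4 − 6.700 − 0.1 = 0.600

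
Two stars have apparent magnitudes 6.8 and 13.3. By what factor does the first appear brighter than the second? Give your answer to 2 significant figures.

Magnitude difference = -6.5
Flux ratio = 10^(−0.4 Δm) = 10^(−0.4 × -6.5) = 10^2.600 = 398.1

400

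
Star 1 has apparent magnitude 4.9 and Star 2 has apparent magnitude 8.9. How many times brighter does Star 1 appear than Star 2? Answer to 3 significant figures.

39.8

Δm = 4.9 − (8.9) = -4.0
Flux ratio = 10^(−0.4 Δm) = 10^(−0.4 × -4.0) = 10^1.600 = 39.81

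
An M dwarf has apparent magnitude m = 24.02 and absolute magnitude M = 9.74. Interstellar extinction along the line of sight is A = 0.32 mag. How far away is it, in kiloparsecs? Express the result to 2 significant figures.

m − M = 5 log₁₀(d/10 pc) + A  ⇒  24.02 − (9.74) − 0.32 = 5 log₁₀(d/10)
13.960 = 5 log₁₀(d/10)
log₁₀ d = (m − M − A)/5 + 1 = 3.7920
d = 10^3.7920 = 6194 pc
= 6.194 kpc

d ≈ 6.2 kpc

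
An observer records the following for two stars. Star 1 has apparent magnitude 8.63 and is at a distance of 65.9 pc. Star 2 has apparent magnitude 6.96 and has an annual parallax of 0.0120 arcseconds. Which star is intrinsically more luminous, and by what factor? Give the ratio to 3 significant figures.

Star 2 is more luminous, by a factor of 7.45.

Star 1: M = m − 5 log₁₀ d + 5 = 8.63 − 5·1.8189 + 5 = 4.536
Star 2: d = 1/p = 1/0.0120″ = 83.33 pc
Star 2: M = m − 5 log₁₀ d + 5 = 6.96 − 5·1.9208 + 5 = 2.356
ΔM = M_1 − M_2 = 4.536 − (2.356) = 2.180; smaller M is more luminous → Star 2.
L ratio = 10^(0.4 |ΔM|) = 10^0.872 = 7.445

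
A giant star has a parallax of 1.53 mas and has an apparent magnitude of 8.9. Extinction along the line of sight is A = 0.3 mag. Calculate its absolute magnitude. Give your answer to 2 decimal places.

M ≈ -0.48

p = 1.53 mas = 1.53×10^-3″ → d = 1/p = 653.6 pc
5 log₁₀(d/10 pc) = 5 log₁₀(653.6) − 5 = 9.077
M = m − 5 log₁₀(d/10) − A = 8.9 − 9.077 − 0.3 = -0.477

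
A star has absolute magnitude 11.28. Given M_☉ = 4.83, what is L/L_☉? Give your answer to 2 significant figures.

L/L_☉ ≈ 2.6×10^-3

M − M_☉ = 11.28 − 4.83 = 6.450
L/L_☉ = 10^(−0.4 (M − M_☉)) = 10^-2.580 = 2.630×10^-3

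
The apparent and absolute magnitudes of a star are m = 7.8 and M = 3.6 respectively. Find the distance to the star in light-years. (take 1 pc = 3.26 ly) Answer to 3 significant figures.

d ≈ 226 ly

Distance modulus: m − M = 7.8 − (3.6) = 4.200
m − M = 5 log₁₀ d − 5
log₁₀ d = (m − M)/5 + 1 = 1.8400
d = 10^1.8400 = 69.18 pc
= 225.5 ly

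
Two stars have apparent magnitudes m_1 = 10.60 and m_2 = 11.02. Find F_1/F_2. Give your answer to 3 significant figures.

F_1/F_2 ≈ 1.47

Magnitude difference = -0.42
Flux ratio = 10^(−0.4 Δm) = 10^(−0.4 × -0.42) = 10^0.168 = 1.472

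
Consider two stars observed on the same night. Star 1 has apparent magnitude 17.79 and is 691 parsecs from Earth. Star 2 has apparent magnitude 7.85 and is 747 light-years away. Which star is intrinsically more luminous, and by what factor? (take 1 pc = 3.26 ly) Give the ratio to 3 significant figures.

Star 2 is more luminous, by a factor of 1040.

Star 1: M = m − 5 log₁₀ d + 5 = 17.79 − 5·2.8395 + 5 = 8.593
Star 2: d = 747 ly / 3.26 = 229.1 pc
Star 2: M = m − 5 log₁₀ d + 5 = 7.85 − 5·2.3601 + 5 = 1.049
ΔM = M_1 − M_2 = 8.593 − (1.049) = 7.543; smaller M is more luminous → Star 2.
L ratio = 10^(0.4 |ΔM|) = 10^3.017 = 1041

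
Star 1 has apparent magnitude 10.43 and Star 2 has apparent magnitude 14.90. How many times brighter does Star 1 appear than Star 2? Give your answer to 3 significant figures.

61.4

Magnitude difference = -4.47
Flux ratio = 10^(−0.4 Δm) = 10^(−0.4 × -4.47) = 10^1.788 = 61.38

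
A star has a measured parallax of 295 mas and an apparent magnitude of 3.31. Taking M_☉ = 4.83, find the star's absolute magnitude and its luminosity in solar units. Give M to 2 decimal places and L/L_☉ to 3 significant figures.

M ≈ 5.66; L/L_☉ ≈ 0.466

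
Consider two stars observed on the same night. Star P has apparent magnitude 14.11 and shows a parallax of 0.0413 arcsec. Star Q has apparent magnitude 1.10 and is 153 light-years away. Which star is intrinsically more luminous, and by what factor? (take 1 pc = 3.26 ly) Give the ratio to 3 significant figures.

Star Q is more luminous, by a factor of 601000.

Star P: d = 1/p = 1/0.0413″ = 24.21 pc
Star P: M = m − 5 log₁₀ d + 5 = 14.11 − 5·1.3840 + 5 = 12.190
Star Q: d = 153 ly / 3.26 = 46.93 pc
Star Q: M = m − 5 log₁₀ d + 5 = 1.10 − 5·1.6715 + 5 = -2.257
ΔM = M_P − M_Q = 12.190 − (-2.257) = 14.447; smaller M is more luminous → Star Q.
L ratio = 10^(0.4 |ΔM|) = 10^5.779 = 601000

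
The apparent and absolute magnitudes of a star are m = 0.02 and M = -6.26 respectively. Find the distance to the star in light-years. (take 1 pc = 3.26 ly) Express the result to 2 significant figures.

d ≈ 590 ly

Distance modulus: m − M = 0.02 − (-6.26) = 6.280
m − M = 5 log₁₀ d − 5
log₁₀ d = (m − M)/5 + 1 = 2.2560
d = 10^2.2560 = 180.3 pc
= 587.8 ly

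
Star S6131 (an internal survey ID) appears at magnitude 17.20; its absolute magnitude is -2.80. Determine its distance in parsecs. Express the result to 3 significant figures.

Distance modulus: m − M = 17.20 − (-2.80) = 20.000
m − M = 5 log₁₀ d − 5
log₁₀ d = (m − M)/5 + 1 = 5.0000
d = 10^5.0000 = 100000 pc

d ≈ 100000 pc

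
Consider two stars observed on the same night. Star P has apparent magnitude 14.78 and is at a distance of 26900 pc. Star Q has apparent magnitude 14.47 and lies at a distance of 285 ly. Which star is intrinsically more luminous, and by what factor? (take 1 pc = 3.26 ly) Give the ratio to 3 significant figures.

Star P: M = m − 5 log₁₀ d + 5 = 14.78 − 5·4.4298 + 5 = -2.369
Star Q: d = 285 ly / 3.26 = 87.42 pc
Star Q: M = m − 5 log₁₀ d + 5 = 14.47 − 5·1.9416 + 5 = 9.762
ΔM = M_P − M_Q = -2.369 − (9.762) = -12.131; smaller M is more luminous → Star P.
L ratio = 10^(0.4 |ΔM|) = 10^4.852 = 71160

Star P is more luminous, by a factor of 71200.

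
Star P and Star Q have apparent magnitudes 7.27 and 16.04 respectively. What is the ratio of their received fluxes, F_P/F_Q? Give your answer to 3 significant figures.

F_P/F_Q ≈ 3220

Δm = 7.27 − (16.04) = -8.77
Flux ratio = 10^(−0.4 Δm) = 10^(−0.4 × -8.77) = 10^3.508 = 3221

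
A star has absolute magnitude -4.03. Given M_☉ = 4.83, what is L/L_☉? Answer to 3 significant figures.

L/L_☉ ≈ 3500

M − M_☉ = -4.03 − 4.83 = -8.860
L/L_☉ = 10^(−0.4 (M − M_☉)) = 10^3.544 = 3499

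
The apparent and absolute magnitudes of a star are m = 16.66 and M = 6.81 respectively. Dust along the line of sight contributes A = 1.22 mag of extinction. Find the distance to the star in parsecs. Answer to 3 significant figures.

d ≈ 532 pc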